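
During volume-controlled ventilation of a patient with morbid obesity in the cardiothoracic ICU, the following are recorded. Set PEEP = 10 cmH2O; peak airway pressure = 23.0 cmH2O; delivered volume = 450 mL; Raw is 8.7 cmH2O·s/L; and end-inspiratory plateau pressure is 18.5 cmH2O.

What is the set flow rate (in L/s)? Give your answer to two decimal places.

flow = (PIP − Pplat) / Raw = 4.5 / 8.7 = 0.5172 L/s.

0.52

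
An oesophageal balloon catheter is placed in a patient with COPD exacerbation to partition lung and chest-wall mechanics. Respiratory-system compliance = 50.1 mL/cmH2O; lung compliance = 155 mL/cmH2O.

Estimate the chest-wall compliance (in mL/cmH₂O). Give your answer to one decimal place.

74.0

1/Ccw = 1/Crs − 1/CL.
1/Ccw = 1/50.1 − 1/155 = 0.01351.
Ccw = 74.019 mL/cmH2O.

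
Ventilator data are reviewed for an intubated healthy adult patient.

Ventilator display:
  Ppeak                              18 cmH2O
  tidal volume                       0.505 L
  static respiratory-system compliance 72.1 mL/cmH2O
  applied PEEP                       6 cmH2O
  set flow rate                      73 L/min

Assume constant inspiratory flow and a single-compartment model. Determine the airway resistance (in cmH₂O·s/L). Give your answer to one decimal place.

Flow: 73 L/min ÷ 60 = 1.2167 L/s.
Equation of motion (constant flow): PIP = Vt/C + R·V̇ + PEEP.
R·V̇ = PIP − Vt/C − PEEP = 18 − 505/72.1 − 6 = 18 − 7.004 − 6 = 4.996 cmH2O.
R = 4.996 / 1.2167 = 4.106 cmH2O·s/L.

4.1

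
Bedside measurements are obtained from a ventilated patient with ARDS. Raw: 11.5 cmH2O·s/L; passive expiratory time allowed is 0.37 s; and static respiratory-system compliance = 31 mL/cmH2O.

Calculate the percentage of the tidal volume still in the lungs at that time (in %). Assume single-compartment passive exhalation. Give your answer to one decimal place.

τ = R × C = 11.5 × 31 mL/cmH2O = 11.5 × 0.031 L/cmH2O = 0.3565 s.
Passive exhalation: V(t)/V₀ = e^(−t/τ) = e^(−0.37/0.3565) = 0.3542.
Fraction remaining = 0.3542 → 35.42%.

35.4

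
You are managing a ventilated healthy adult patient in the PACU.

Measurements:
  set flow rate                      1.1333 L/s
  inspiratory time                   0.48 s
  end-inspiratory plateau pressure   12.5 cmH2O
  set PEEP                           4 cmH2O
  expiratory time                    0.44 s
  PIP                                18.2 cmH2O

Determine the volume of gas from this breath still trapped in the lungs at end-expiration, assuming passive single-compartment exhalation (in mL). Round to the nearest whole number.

Vt = flow × Ti = 1.1333 L/s × 0.48 s × 1000 mL/L = 543.98 mL.
R = (PIP − Pplat)/V̇ = (18.2 − 12.5) / 1.1333 = 5.7/1.1333 = 5.03 cmH2O·s/L.
C = Vt/(Pplat − PEEP) = 543.98 / (12.5 − 4) = 543.98/8.5 = 63.998 mL/cmH2O.
τ = R × C = 5.03 × 0.064 L/cmH2O = 0.3219 s.
Fraction remaining = e^(−Te/τ) = e^(−0.44/0.3219) = 0.2549.
Trapped volume = 543.98 × 0.2549 = 138.66 mL.

139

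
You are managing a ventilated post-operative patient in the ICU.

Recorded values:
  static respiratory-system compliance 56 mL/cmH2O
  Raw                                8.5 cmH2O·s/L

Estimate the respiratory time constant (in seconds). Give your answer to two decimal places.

0.48

τ = R × C = 8.5 × 56 mL/cmH2O = 8.5 × 0.056 L/cmH2O = 0.476 s.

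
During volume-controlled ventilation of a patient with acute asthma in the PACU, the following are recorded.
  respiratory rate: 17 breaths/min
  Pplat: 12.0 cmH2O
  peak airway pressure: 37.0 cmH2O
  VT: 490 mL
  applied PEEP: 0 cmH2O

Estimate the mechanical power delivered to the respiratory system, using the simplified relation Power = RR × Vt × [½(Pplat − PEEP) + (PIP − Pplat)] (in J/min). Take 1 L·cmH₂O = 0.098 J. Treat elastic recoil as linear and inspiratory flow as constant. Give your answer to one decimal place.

Per-breath work = Vt × [½(Pplat−PEEP) + (PIP−Pplat)] = 0.490 × [0.5×12.0 + 25.0] = 0.490 × 31.0 = 15.19 L·cmH2O.
Power = 17 × 15.19 = 258.23 L·cmH2O/min.
× 0.098 J/(L·cmH2O) → 25.307 J/min.

25.3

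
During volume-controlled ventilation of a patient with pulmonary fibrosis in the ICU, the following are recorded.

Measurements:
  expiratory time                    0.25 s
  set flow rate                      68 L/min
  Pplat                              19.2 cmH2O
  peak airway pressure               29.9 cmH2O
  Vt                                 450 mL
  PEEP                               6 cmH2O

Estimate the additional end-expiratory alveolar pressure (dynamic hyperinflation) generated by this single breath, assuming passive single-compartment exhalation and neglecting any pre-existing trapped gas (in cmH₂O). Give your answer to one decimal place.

Flow: 68 L/min ÷ 60 = 1.1333 L/s.
R = (PIP − Pplat)/V̇ = (29.9 − 19.2) / 1.1333 = 10.7/1.1333 = 9.441 cmH2O·s/L.
C = Vt/(Pplat − PEEP) = 450.0 / (19.2 − 6) = 450.0/13.2 = 34.091 mL/cmH2O.
τ = R × C = 9.441 × 0.03409 L/cmH2O = 0.3218 s.
Fraction remaining = e^(−Te/τ) = e^(−0.25/0.3218) = 0.4598; trapped volume = 450.0 × 0.4598 = 206.91 mL.
Additional alveolar pressure from trapping ≈ V_trapped / C = 206.91 / 34.091 = 6.069 cmH2O.

6.1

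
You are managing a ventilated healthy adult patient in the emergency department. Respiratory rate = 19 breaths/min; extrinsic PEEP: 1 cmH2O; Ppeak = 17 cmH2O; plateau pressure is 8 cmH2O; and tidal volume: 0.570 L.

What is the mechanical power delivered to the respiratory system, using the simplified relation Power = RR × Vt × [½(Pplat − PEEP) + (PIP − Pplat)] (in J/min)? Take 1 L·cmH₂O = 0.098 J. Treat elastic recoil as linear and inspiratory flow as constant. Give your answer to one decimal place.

13.3

Per-breath work = Vt × [½(Pplat−PEEP) + (PIP−Pplat)] = 0.570 × [0.5×7.0 + 9.0] = 0.570 × 12.5 = 7.125 L·cmH2O.
Power = 19 × 7.125 = 135.38 L·cmH2O/min.
× 0.098 J/(L·cmH2O) → 13.267 J/min.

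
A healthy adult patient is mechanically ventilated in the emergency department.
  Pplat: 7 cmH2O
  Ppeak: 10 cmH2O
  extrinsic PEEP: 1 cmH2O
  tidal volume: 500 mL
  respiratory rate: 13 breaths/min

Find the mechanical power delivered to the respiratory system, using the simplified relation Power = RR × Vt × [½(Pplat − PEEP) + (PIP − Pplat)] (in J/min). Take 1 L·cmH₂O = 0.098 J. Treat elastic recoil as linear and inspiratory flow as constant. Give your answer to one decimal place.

Per-breath work = Vt × [½(Pplat−PEEP) + (PIP−Pplat)] = 0.500 × [0.5×6.0 + 3.0] = 0.500 × 6.0 = 3.0 L·cmH2O.
Power = 13 × 3.0 = 39.0 L·cmH2O/min.
× 0.098 J/(L·cmH2O) → 3.822 J/min.

3.8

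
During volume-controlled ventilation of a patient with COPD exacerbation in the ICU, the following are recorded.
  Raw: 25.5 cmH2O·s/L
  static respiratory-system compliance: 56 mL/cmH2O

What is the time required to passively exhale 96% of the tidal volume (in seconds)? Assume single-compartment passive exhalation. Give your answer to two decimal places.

4.60

τ = R × C = 25.5 × 56 mL/cmH2O = 25.5 × 0.056 L/cmH2O = 1.428 s.
Exhaled fraction f = 1 − e^(−t/τ) → t = −τ·ln(1 − f) = −1.428·ln(0.04) = 4.597 s.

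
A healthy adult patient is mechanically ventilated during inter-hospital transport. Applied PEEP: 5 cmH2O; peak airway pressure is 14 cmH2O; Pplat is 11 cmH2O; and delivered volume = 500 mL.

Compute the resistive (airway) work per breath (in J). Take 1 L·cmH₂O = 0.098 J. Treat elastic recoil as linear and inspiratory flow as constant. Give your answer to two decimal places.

With constant inspiratory flow the resistive pressure is constant at PIP − Pplat = 14 − 11 = 3.0 cmH2O, so resistive work = 3.0 × 0.500 = 1.5 L·cmH2O.
× 0.098 J/(L·cmH2O) → 0.147 J.

0.15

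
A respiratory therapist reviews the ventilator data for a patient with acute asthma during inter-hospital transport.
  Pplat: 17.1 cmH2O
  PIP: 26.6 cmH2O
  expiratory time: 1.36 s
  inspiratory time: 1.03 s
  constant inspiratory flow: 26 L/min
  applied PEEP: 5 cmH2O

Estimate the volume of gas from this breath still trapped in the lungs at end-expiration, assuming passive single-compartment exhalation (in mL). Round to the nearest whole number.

83

Flow: 26 L/min ÷ 60 = 0.4333 L/s.
Vt = flow × Ti = 0.4333 L/s × 1.03 s × 1000 mL/L = 446.3 mL.
R = (PIP − Pplat)/V̇ = (26.6 − 17.1) / 0.4333 = 9.5/0.4333 = 21.925 cmH2O·s/L.
C = Vt/(Pplat − PEEP) = 446.3 / (17.1 − 5) = 446.3/12.1 = 36.884 mL/cmH2O.
τ = R × C = 21.925 × 0.03688 L/cmH2O = 0.8086 s.
Fraction remaining = e^(−Te/τ) = e^(−1.36/0.8086) = 0.186.
Trapped volume = 446.3 × 0.186 = 83.012 mL.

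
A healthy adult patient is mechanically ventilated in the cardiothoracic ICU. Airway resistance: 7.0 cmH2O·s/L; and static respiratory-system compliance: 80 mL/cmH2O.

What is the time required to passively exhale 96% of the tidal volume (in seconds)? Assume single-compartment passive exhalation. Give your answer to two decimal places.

τ = R × C = 7.0 × 80 mL/cmH2O = 7.0 × 0.080 L/cmH2O = 0.56 s.
Exhaled fraction f = 1 − e^(−t/τ) → t = −τ·ln(1 − f) = −0.56·ln(0.04) = 1.803 s.

1.80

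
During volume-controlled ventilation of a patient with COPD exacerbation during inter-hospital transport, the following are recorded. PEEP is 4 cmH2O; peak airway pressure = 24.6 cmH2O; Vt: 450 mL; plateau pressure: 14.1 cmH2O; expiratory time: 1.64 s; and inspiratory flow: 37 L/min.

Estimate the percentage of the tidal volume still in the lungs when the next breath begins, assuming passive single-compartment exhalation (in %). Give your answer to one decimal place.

Flow: 37 L/min ÷ 60 = 0.6167 L/s.
R = (PIP − Pplat)/V̇ = (24.6 − 14.1) / 0.6167 = 10.5/0.6167 = 17.026 cmH2O·s/L.
C = Vt/(Pplat − PEEP) = 450.0 / (14.1 − 4) = 450.0/10.1 = 44.554 mL/cmH2O.
τ = R × C = 17.026 × 0.04455 L/cmH2O = 0.7585 s.
Fraction remaining at end-expiration = e^(−Te/τ) = e^(−1.64/0.7585) = 0.1151 → 11.51%.

11.5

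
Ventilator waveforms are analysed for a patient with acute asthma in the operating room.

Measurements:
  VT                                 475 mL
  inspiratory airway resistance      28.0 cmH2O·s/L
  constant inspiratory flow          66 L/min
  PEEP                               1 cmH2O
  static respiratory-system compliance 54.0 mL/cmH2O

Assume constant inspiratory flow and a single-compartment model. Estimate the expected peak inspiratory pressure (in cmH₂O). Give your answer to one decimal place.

40.6

Flow: 66 L/min ÷ 60 = 1.1 L/s.
Equation of motion (constant flow): PIP = Vt/C + R·V̇ + PEEP.
PIP = 475/54.0 + 28.0×1.1 + 1 = 8.796 + 30.8 + 1 = 40.596 cmH2O.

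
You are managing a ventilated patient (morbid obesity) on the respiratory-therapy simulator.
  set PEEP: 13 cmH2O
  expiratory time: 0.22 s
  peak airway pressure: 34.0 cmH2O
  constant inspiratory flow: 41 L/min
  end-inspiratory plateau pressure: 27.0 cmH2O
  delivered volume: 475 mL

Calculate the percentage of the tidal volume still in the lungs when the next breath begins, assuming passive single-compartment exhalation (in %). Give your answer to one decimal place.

Flow: 41 L/min ÷ 60 = 0.6833 L/s.
R = (PIP − Pplat)/V̇ = (34.0 − 27.0) / 0.6833 = 7.0/0.6833 = 10.244 cmH2O·s/L.
C = Vt/(Pplat − PEEP) = 475.0 / (27.0 − 13) = 475.0/14.0 = 33.929 mL/cmH2O.
τ = R × C = 10.244 × 0.03393 L/cmH2O = 0.3476 s.
Fraction remaining at end-expiration = e^(−Te/τ) = e^(−0.22/0.3476) = 0.531 → 53.1%.

53.1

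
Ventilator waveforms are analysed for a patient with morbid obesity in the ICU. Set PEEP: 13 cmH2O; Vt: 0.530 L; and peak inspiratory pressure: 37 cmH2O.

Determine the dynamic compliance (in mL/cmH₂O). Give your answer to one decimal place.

Dynamic compliance = Vt / (PIP − PEEP) = 530 / (37 − 13) = 530 / 24.0 = 22.083 mL/cmH2O.

22.1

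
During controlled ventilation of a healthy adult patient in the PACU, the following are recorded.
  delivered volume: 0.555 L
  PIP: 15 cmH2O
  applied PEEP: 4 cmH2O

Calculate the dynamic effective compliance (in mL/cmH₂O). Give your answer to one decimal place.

50.5

Dynamic compliance = Vt / (PIP − PEEP) = 555 / (15 − 4) = 555 / 11.0 = 50.455 mL/cmH2O.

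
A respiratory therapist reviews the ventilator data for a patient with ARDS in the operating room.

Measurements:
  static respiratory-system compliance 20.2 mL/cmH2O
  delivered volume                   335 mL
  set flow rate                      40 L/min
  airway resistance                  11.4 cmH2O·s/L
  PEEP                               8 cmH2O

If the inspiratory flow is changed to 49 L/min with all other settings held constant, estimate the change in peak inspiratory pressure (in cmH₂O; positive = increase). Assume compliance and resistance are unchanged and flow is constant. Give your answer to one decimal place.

1.7

Flow: 40 L/min ÷ 60 = 0.6667 L/s.
New flow: 49 L/min ÷ 60 = 0.8167 L/s.
PIP = Vt/C + R·V̇ + PEEP (constant-flow equation of motion).
Only the resistive term changes: ΔPIP = R × ΔV̇ = 11.4 × (0.8167 − 0.6667) = 11.4 × 0.15 = 1.71 cmH2O.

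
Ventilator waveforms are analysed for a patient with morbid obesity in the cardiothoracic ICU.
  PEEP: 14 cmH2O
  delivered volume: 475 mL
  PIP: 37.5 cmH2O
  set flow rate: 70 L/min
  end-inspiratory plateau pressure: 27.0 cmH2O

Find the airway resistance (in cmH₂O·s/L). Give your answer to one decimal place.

9.0

Flow: 70 L/min ÷ 60 = 1.1667 L/s.
Raw = (PIP − Pplat) / flow = (37.5 − 27.0) / 1.1667 = 10.5 / 1.1667 = 9.0 cmH2O·s/L.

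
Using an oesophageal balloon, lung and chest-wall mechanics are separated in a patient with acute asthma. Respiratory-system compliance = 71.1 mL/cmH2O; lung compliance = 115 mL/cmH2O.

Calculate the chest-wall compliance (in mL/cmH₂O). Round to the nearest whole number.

1/Ccw = 1/Crs − 1/CL.
1/Ccw = 1/71.1 − 1/115 = 0.005369.
Ccw = 186.25 mL/cmH2O.

186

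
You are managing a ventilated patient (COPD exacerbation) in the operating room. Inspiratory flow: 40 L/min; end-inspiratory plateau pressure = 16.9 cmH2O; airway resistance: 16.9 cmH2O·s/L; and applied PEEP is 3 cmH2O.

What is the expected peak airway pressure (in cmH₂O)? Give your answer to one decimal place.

28.2

Flow: 40 L/min ÷ 60 = 0.6667 L/s.
PIP = Pplat + Raw × flow = 16.9 + 16.9 × 0.6667 = 16.9 + 11.267 = 28.167 cmH2O.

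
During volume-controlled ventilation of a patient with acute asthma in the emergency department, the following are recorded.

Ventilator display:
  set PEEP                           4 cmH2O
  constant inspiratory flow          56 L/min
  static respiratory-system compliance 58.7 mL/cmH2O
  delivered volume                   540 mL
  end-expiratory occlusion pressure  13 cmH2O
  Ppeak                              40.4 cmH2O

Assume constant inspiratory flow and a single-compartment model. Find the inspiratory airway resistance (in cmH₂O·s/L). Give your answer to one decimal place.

Flow: 56 L/min ÷ 60 = 0.9333 L/s.
Total PEEP = 13 cmH2O (set 4 + intrinsic 9); this is the baseline alveolar pressure.
Equation of motion (constant flow): PIP = Vt/C + R·V̇ + PEEP.
R·V̇ = PIP − Vt/C − PEEP = 40.4 − 540/58.7 − 13 = 40.4 − 9.199 − 13 = 18.201 cmH2O.
R = 18.201 / 0.9333 = 19.502 cmH2O·s/L.

19.5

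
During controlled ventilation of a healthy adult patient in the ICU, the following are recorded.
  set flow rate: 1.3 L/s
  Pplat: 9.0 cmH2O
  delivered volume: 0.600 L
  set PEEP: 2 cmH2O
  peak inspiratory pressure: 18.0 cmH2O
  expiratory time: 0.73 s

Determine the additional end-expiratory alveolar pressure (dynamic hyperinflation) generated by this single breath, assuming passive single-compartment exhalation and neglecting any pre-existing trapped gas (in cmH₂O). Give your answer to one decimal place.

R = (PIP − Pplat)/V̇ = (18.0 − 9.0) / 1.3 = 9.0/1.3 = 6.923 cmH2O·s/L.
C = Vt/(Pplat − PEEP) = 600.0 / (9.0 − 2) = 600.0/7.0 = 85.714 mL/cmH2O.
τ = R × C = 6.923 × 0.08571 L/cmH2O = 0.5934 s.
Fraction remaining = e^(−Te/τ) = e^(−0.73/0.5934) = 0.2922; trapped volume = 600.0 × 0.2922 = 175.32 mL.
Additional alveolar pressure from trapping ≈ V_trapped / C = 175.32 / 85.714 = 2.045 cmH2O.

2.0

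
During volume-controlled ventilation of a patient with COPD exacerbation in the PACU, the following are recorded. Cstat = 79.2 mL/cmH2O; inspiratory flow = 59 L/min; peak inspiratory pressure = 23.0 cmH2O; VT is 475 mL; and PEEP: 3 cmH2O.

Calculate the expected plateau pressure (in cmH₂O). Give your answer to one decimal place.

9.0

Pplat = PEEP + Vt / Cstat = 3 + 475 / 79.2 = 3 + 5.997 = 8.997 cmH2O.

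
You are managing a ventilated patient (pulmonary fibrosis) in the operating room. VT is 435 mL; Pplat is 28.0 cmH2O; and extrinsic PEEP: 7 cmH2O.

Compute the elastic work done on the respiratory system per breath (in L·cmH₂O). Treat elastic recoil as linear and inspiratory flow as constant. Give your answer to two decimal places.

4.57

Elastic work ≈ ½ × (Pplat − PEEP) × Vt = 0.5 × (28.0 − 7) × 0.435 L = 0.5 × 21.0 × 0.435 = 4.568 L·cmH2O.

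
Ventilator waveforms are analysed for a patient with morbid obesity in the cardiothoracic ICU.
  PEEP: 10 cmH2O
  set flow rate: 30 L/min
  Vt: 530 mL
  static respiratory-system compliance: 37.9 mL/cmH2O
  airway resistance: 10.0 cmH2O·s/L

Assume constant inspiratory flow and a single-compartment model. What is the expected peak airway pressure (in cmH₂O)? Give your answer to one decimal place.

29.0

Flow: 30 L/min ÷ 60 = 0.5 L/s.
Equation of motion (constant flow): PIP = Vt/C + R·V̇ + PEEP.
PIP = 530/37.9 + 10.0×0.5 + 10 = 13.984 + 5.0 + 10 = 28.984 cmH2O.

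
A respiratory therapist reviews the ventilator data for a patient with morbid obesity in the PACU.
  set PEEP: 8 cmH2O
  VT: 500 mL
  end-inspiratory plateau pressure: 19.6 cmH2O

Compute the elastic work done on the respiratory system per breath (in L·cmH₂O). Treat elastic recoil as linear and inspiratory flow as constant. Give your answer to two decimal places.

Elastic work ≈ ½ × (Pplat − PEEP) × Vt = 0.5 × (19.6 − 8) × 0.500 L = 0.5 × 11.6 × 0.500 = 2.9 L·cmH2O.

2.90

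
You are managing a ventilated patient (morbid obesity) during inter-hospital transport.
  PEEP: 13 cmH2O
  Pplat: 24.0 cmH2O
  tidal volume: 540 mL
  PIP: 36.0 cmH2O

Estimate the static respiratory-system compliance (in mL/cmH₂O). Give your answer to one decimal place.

Cstat = Vt / (Pplat − PEEP) = 540 / (24.0 − 13) = 540 / 11.0 = 49.091 mL/cmH2O.

49.1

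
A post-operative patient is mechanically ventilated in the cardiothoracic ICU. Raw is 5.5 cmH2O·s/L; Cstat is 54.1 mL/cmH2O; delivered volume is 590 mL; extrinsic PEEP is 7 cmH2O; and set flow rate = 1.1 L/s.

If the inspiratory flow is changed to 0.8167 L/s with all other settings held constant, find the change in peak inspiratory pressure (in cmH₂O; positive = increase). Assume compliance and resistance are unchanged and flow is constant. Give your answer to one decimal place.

-1.6

PIP = Vt/C + R·V̇ + PEEP (constant-flow equation of motion).
Only the resistive term changes: ΔPIP = R × ΔV̇ = 5.5 × (0.8167 − 1.1) = 5.5 × -0.2833 = -1.558 cmH2O.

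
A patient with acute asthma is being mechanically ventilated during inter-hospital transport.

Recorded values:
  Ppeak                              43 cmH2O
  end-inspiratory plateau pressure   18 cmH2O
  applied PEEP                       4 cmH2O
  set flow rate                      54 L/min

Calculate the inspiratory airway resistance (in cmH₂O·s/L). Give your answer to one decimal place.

Flow: 54 L/min ÷ 60 = 0.9 L/s.
Raw = (PIP − Pplat) / flow = (43 − 18) / 0.9 = 25.0 / 0.9 = 27.778 cmH2O·s/L.

27.8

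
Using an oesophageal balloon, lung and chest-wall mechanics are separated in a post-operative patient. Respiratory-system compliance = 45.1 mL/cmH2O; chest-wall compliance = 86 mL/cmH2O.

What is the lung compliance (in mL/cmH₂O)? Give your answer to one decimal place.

94.8

1/CL = 1/Crs − 1/Ccw.
1/CL = 1/45.1 − 1/86 = 0.01055.
CL = 94.787 mL/cmH2O.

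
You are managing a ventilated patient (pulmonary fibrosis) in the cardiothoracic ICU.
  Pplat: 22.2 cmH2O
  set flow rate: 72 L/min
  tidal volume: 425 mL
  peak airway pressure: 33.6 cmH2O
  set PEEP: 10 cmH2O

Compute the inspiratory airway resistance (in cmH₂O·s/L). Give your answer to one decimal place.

Flow: 72 L/min ÷ 60 = 1.2 L/s.
Raw = (PIP − Pplat) / flow = (33.6 − 22.2) / 1.2 = 11.4 / 1.2 = 9.5 cmH2O·s/L.

9.5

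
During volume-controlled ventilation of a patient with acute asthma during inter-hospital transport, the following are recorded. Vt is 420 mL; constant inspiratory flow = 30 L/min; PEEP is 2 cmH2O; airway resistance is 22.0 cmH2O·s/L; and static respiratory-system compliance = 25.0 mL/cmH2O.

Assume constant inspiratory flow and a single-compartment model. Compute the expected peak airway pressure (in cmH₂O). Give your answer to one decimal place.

Flow: 30 L/min ÷ 60 = 0.5 L/s.
Equation of motion (constant flow): PIP = Vt/C + R·V̇ + PEEP.
PIP = 420/25.0 + 22.0×0.5 + 2 = 16.8 + 11.0 + 2 = 29.8 cmH2O.

29.8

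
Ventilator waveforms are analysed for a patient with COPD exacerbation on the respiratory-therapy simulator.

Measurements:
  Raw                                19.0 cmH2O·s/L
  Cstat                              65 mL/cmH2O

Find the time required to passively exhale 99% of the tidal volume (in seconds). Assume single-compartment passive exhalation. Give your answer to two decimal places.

τ = R × C = 19.0 × 65 mL/cmH2O = 19.0 × 0.065 L/cmH2O = 1.235 s.
Exhaled fraction f = 1 − e^(−t/τ) → t = −τ·ln(1 − f) = −1.235·ln(0.01) = 5.687 s.

5.69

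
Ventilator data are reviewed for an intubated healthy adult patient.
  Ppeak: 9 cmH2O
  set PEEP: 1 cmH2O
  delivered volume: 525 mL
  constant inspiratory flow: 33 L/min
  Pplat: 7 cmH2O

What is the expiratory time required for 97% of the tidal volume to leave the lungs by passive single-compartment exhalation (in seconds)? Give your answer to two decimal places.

Flow: 33 L/min ÷ 60 = 0.55 L/s.
R = (PIP − Pplat)/V̇ = (9 − 7) / 0.55 = 2.0/0.55 = 3.636 cmH2O·s/L.
C = Vt/(Pplat − PEEP) = 525.0 / (7 − 1) = 525.0/6.0 = 87.5 mL/cmH2O.
τ = R × C = 3.636 × 0.0875 L/cmH2O = 0.3182 s.
t = −τ·ln(1 − 0.97) = −0.3182·ln(0.03) = 1.116 s.

1.12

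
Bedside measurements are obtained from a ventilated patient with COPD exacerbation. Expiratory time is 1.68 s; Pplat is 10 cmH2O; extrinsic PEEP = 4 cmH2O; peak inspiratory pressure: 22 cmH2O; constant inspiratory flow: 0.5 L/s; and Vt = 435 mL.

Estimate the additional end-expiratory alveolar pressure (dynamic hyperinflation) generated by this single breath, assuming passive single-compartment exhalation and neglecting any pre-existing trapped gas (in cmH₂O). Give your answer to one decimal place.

2.3

R = (PIP − Pplat)/V̇ = (22 − 10) / 0.5 = 12.0/0.5 = 24.0 cmH2O·s/L.
C = Vt/(Pplat − PEEP) = 435.0 / (10 − 4) = 435.0/6.0 = 72.5 mL/cmH2O.
τ = R × C = 24.0 × 0.0725 L/cmH2O = 1.74 s.
Fraction remaining = e^(−Te/τ) = e^(−1.68/1.74) = 0.3808; trapped volume = 435.0 × 0.3808 = 165.65 mL.
Additional alveolar pressure from trapping ≈ V_trapped / C = 165.65 / 72.5 = 2.285 cmH2O.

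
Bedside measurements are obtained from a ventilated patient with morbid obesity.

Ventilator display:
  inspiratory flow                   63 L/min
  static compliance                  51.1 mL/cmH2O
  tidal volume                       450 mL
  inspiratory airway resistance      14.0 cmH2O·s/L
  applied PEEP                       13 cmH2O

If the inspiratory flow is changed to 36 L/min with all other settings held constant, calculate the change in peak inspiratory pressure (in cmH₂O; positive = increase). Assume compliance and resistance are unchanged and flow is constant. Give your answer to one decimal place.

Flow: 63 L/min ÷ 60 = 1.05 L/s.
New flow: 36 L/min ÷ 60 = 0.6 L/s.
PIP = Vt/C + R·V̇ + PEEP (constant-flow equation of motion).
Only the resistive term changes: ΔPIP = R × ΔV̇ = 14.0 × (0.6 − 1.05) = 14.0 × -0.45 = -6.3 cmH2O.

-6.3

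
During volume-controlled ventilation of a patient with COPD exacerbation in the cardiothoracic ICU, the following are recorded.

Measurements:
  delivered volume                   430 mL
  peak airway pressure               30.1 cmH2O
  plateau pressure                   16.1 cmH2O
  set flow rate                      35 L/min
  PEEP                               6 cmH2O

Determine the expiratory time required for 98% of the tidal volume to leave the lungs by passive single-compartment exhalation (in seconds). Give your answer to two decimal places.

Flow: 35 L/min ÷ 60 = 0.5833 L/s.
R = (PIP − Pplat)/V̇ = (30.1 − 16.1) / 0.5833 = 14.0/0.5833 = 24.001 cmH2O·s/L.
C = Vt/(Pplat − PEEP) = 430.0 / (16.1 − 6) = 430.0/10.1 = 42.574 mL/cmH2O.
τ = R × C = 24.001 × 0.04257 L/cmH2O = 1.022 s.
t = −τ·ln(1 − 0.98) = −1.022·ln(0.02) = 3.998 s.

4.00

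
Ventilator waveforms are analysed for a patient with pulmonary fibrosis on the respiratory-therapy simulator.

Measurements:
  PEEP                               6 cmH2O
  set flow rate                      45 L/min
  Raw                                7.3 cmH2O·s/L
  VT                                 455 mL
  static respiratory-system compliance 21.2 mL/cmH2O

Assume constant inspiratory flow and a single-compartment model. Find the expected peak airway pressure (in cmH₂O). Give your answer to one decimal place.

Flow: 45 L/min ÷ 60 = 0.75 L/s.
Equation of motion (constant flow): PIP = Vt/C + R·V̇ + PEEP.
PIP = 455/21.2 + 7.3×0.75 + 6 = 21.462 + 5.475 + 6 = 32.937 cmH2O.

32.9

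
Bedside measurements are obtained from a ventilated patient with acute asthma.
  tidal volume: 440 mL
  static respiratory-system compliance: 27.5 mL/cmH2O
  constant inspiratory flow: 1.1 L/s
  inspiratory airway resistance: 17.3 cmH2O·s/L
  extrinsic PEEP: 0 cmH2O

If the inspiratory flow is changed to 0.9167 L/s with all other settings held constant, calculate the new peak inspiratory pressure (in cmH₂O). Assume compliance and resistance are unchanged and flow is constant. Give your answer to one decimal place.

31.9

PIP = Vt/C + R·V̇ + PEEP (constant-flow equation of motion).
Only the resistive term changes: ΔPIP = R × ΔV̇ = 17.3 × (0.9167 − 1.1) = 17.3 × -0.1833 = -3.171 cmH2O.
Original PIP = 440/27.5 + 17.3×1.1 + 0 = 35.03 cmH2O; new PIP = 35.03 + (-3.171) = 31.859 cmH2O.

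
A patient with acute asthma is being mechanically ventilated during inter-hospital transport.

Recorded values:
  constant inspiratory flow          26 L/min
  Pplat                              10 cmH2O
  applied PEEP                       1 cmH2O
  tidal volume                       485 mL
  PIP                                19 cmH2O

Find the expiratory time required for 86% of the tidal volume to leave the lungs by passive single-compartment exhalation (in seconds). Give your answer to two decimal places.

Flow: 26 L/min ÷ 60 = 0.4333 L/s.
R = (PIP − Pplat)/V̇ = (19 − 10) / 0.4333 = 9.0/0.4333 = 20.771 cmH2O·s/L.
C = Vt/(Pplat − PEEP) = 485.0 / (10 − 1) = 485.0/9.0 = 53.889 mL/cmH2O.
τ = R × C = 20.771 × 0.05389 L/cmH2O = 1.119 s.
t = −τ·ln(1 − 0.86) = −1.119·ln(0.14) = 2.2 s.

2.20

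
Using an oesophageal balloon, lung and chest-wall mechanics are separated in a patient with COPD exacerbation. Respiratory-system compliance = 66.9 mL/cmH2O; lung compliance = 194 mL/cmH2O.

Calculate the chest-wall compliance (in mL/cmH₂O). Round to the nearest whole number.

102

1/Ccw = 1/Crs − 1/CL.
1/Ccw = 1/66.9 − 1/194 = 0.009793.
Ccw = 102.11 mL/cmH2O.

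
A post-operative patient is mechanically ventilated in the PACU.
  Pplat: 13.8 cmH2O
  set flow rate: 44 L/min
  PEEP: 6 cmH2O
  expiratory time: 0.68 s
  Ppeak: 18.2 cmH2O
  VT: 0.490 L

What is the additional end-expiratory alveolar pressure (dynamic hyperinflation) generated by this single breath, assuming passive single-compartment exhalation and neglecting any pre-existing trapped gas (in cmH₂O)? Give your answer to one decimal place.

1.3

Flow: 44 L/min ÷ 60 = 0.7333 L/s.
R = (PIP − Pplat)/V̇ = (18.2 − 13.8) / 0.7333 = 4.4/0.7333 = 6.0 cmH2O·s/L.
C = Vt/(Pplat − PEEP) = 490.0 / (13.8 − 6) = 490.0/7.8 = 62.821 mL/cmH2O.
τ = R × C = 6.0 × 0.06282 L/cmH2O = 0.3769 s.
Fraction remaining = e^(−Te/τ) = e^(−0.68/0.3769) = 0.1646; trapped volume = 490.0 × 0.1646 = 80.654 mL.
Additional alveolar pressure from trapping ≈ V_trapped / C = 80.654 / 62.821 = 1.284 cmH2O.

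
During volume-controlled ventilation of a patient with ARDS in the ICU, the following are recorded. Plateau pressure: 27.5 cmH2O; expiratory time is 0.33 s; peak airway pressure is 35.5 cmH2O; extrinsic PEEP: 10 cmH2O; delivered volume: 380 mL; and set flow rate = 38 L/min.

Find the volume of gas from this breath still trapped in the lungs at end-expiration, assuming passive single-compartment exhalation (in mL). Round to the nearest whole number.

Flow: 38 L/min ÷ 60 = 0.6333 L/s.
R = (PIP − Pplat)/V̇ = (35.5 − 27.5) / 0.6333 = 8.0/0.6333 = 12.632 cmH2O·s/L.
C = Vt/(Pplat − PEEP) = 380.0 / (27.5 − 10) = 380.0/17.5 = 21.714 mL/cmH2O.
τ = R × C = 12.632 × 0.02171 L/cmH2O = 0.2742 s.
Fraction remaining = e^(−Te/τ) = e^(−0.33/0.2742) = 0.3001.
Trapped volume = 380.0 × 0.3001 = 114.04 mL.

114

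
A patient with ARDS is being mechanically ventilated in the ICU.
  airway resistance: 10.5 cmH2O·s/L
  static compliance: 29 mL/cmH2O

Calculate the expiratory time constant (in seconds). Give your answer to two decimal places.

τ = R × C = 10.5 × 29 mL/cmH2O = 10.5 × 0.029 L/cmH2O = 0.3045 s.

0.30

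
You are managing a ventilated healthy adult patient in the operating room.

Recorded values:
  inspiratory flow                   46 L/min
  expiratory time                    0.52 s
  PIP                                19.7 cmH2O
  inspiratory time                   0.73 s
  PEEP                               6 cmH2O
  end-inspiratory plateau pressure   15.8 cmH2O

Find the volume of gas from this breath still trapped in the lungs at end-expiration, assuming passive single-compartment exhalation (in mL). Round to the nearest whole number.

Flow: 46 L/min ÷ 60 = 0.7667 L/s.
Vt = flow × Ti = 0.7667 L/s × 0.73 s × 1000 mL/L = 559.69 mL.
R = (PIP − Pplat)/V̇ = (19.7 − 15.8) / 0.7667 = 3.9/0.7667 = 5.087 cmH2O·s/L.
C = Vt/(Pplat − PEEP) = 559.69 / (15.8 − 6) = 559.69/9.8 = 57.111 mL/cmH2O.
τ = R × C = 5.087 × 0.05711 L/cmH2O = 0.2905 s.
Fraction remaining = e^(−Te/τ) = e^(−0.52/0.2905) = 0.167.
Trapped volume = 559.69 × 0.167 = 93.468 mL.

93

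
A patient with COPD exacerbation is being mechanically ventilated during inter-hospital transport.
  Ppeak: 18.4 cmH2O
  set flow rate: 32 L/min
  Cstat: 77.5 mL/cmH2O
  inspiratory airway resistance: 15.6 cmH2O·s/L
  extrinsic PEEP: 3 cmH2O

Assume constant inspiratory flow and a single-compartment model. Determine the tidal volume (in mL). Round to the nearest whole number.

549

Flow: 32 L/min ÷ 60 = 0.5333 L/s.
Equation of motion (constant flow): PIP = Vt/C + R·V̇ + PEEP.
Vt/C = PIP − R·V̇ − PEEP = 18.4 − 8.319 − 3 = 7.081 cmH2O.
Vt = C × 7.081 = 77.5 × 7.081 = 548.78 mL.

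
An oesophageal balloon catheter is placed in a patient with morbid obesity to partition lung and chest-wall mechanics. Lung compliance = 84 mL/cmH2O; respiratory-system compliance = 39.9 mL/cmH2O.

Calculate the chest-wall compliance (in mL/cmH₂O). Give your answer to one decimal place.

76.0

1/Ccw = 1/Crs − 1/CL.
1/Ccw = 1/39.9 − 1/84 = 0.01316.
Ccw = 75.988 mL/cmH2O.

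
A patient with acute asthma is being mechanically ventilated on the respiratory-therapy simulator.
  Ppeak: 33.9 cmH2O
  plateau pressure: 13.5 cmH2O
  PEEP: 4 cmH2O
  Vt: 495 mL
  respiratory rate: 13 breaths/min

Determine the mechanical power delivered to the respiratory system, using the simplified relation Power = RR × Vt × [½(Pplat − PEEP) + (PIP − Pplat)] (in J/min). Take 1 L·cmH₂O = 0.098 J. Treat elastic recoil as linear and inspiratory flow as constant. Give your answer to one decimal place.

15.9

Per-breath work = Vt × [½(Pplat−PEEP) + (PIP−Pplat)] = 0.495 × [0.5×9.5 + 20.4] = 0.495 × 25.15 = 12.449 L·cmH2O.
Power = 13 × 12.449 = 161.84 L·cmH2O/min.
× 0.098 J/(L·cmH2O) → 15.86 J/min.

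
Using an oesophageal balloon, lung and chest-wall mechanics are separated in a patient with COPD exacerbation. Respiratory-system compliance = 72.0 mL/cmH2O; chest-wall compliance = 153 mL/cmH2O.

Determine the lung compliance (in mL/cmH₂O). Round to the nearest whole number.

136

1/CL = 1/Crs − 1/Ccw.
1/CL = 1/72.0 − 1/153 = 0.007353.
CL = 136.0 mL/cmH2O.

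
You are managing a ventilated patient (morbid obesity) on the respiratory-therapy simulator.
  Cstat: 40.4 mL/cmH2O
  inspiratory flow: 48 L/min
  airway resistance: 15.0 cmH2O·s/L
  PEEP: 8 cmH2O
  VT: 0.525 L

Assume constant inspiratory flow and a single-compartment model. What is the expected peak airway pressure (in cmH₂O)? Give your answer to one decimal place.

33.0

Flow: 48 L/min ÷ 60 = 0.8 L/s.
Equation of motion (constant flow): PIP = Vt/C + R·V̇ + PEEP.
PIP = 525/40.4 + 15.0×0.8 + 8 = 12.995 + 12.0 + 8 = 32.995 cmH2O.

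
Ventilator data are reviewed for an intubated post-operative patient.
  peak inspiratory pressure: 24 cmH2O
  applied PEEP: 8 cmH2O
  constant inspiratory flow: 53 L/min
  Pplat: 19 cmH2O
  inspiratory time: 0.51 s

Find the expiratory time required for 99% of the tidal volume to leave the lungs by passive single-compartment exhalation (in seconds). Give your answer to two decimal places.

Flow: 53 L/min ÷ 60 = 0.8833 L/s.
Vt = flow × Ti = 0.8833 L/s × 0.51 s × 1000 mL/L = 450.48 mL.
R = (PIP − Pplat)/V̇ = (24 − 19) / 0.8833 = 5.0/0.8833 = 5.661 cmH2O·s/L.
C = Vt/(Pplat − PEEP) = 450.48 / (19 − 8) = 450.48/11.0 = 40.953 mL/cmH2O.
τ = R × C = 5.661 × 0.04095 L/cmH2O = 0.2318 s.
t = −τ·ln(1 − 0.99) = −0.2318·ln(0.01) = 1.067 s.

1.07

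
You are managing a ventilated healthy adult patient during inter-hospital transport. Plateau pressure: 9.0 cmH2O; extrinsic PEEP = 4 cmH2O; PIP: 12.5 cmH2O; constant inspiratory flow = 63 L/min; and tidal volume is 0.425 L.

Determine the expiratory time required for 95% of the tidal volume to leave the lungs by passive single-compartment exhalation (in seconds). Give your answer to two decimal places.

Flow: 63 L/min ÷ 60 = 1.05 L/s.
R = (PIP − Pplat)/V̇ = (12.5 − 9.0) / 1.05 = 3.5/1.05 = 3.333 cmH2O·s/L.
C = Vt/(Pplat − PEEP) = 425.0 / (9.0 − 4) = 425.0/5.0 = 85.0 mL/cmH2O.
τ = R × C = 3.333 × 0.085 L/cmH2O = 0.2833 s.
t = −τ·ln(1 − 0.95) = −0.2833·ln(0.05) = 0.8487 s.

0.85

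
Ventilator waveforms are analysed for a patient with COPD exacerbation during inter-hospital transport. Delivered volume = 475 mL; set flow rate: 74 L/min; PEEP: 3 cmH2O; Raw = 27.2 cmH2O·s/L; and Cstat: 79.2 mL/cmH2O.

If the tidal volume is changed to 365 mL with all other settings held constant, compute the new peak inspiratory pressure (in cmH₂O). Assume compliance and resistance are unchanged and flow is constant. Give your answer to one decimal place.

41.2

Flow: 74 L/min ÷ 60 = 1.2333 L/s.
PIP = Vt/C + R·V̇ + PEEP (constant-flow equation of motion).
Only the elastic term changes: ΔPIP = ΔVt / C = (365 − 475) / 79.2 = -1.389 cmH2O.
Original PIP = 475/79.2 + 27.2×1.2333 + 3 = 42.543 cmH2O; new PIP = 42.543 + (-1.389) = 41.154 cmH2O.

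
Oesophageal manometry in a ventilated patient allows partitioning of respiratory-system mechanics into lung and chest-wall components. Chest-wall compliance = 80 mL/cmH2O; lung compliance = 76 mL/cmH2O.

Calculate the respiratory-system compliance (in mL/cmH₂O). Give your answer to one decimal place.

Lung and chest wall are elastances in series: 1/Crs = 1/CL + 1/Ccw.
1/Crs = 1/76 + 1/80 = 0.02566.
Crs = 38.971 mL/cmH2O.

39.0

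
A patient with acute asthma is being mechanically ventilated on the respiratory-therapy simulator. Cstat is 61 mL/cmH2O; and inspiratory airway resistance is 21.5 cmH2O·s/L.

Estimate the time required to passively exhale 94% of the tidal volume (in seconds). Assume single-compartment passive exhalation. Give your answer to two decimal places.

τ = R × C = 21.5 × 61 mL/cmH2O = 21.5 × 0.061 L/cmH2O = 1.312 s.
Exhaled fraction f = 1 − e^(−t/τ) → t = −τ·ln(1 − f) = −1.312·ln(0.06) = 3.691 s.

3.69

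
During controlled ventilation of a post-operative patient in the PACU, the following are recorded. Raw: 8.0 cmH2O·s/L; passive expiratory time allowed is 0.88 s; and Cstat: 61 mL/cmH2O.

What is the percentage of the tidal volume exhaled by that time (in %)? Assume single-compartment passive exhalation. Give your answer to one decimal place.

τ = R × C = 8.0 × 61 mL/cmH2O = 8.0 × 0.061 L/cmH2O = 0.488 s.
Passive exhalation: V(t)/V₀ = e^(−t/τ) = e^(−0.88/0.488) = 0.1648.
Fraction exhaled = 1 − 0.1648 = 0.8352 → 83.52%.

83.5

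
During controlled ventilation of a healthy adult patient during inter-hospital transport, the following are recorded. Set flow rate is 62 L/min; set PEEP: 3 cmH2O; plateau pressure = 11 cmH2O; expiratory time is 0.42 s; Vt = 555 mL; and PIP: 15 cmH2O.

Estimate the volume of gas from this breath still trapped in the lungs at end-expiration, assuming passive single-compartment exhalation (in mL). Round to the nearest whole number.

116

Flow: 62 L/min ÷ 60 = 1.0333 L/s.
R = (PIP − Pplat)/V̇ = (15 − 11) / 1.0333 = 4.0/1.0333 = 3.871 cmH2O·s/L.
C = Vt/(Pplat − PEEP) = 555.0 / (11 − 3) = 555.0/8.0 = 69.375 mL/cmH2O.
τ = R × C = 3.871 × 0.06938 L/cmH2O = 0.2686 s.
Fraction remaining = e^(−Te/τ) = e^(−0.42/0.2686) = 0.2094.
Trapped volume = 555.0 × 0.2094 = 116.22 mL.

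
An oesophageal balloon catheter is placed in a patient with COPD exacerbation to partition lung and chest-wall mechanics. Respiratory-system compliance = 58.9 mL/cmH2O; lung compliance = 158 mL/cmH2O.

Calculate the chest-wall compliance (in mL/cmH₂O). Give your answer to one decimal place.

1/Ccw = 1/Crs − 1/CL.
1/Ccw = 1/58.9 − 1/158 = 0.01065.
Ccw = 93.897 mL/cmH2O.

93.9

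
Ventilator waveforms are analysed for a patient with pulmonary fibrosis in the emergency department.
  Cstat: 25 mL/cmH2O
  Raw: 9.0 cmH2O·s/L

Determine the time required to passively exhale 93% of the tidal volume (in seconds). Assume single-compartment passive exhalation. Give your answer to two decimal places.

τ = R × C = 9.0 × 25 mL/cmH2O = 9.0 × 0.025 L/cmH2O = 0.225 s.
Exhaled fraction f = 1 − e^(−t/τ) → t = −τ·ln(1 − f) = −0.225·ln(0.07) = 0.5983 s.

0.60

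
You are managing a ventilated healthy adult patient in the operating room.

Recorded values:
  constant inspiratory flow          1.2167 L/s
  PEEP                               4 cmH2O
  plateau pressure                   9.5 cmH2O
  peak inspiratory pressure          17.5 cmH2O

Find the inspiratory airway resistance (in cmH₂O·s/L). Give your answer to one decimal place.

Raw = (PIP − Pplat) / flow = (17.5 − 9.5) / 1.2167 = 8.0 / 1.2167 = 6.575 cmH2O·s/L.

6.6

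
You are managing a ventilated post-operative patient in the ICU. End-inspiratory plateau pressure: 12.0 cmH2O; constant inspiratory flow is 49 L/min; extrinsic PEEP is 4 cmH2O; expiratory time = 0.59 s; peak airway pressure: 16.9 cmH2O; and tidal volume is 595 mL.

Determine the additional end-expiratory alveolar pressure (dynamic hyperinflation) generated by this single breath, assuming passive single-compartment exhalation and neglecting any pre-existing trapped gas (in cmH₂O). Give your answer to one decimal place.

2.1

Flow: 49 L/min ÷ 60 = 0.8167 L/s.
R = (PIP − Pplat)/V̇ = (16.9 − 12.0) / 0.8167 = 4.9/0.8167 = 6.0 cmH2O·s/L.
C = Vt/(Pplat − PEEP) = 595.0 / (12.0 − 4) = 595.0/8.0 = 74.375 mL/cmH2O.
τ = R × C = 6.0 × 0.07438 L/cmH2O = 0.4463 s.
Fraction remaining = e^(−Te/τ) = e^(−0.59/0.4463) = 0.2666; trapped volume = 595.0 × 0.2666 = 158.63 mL.
Additional alveolar pressure from trapping ≈ V_trapped / C = 158.63 / 74.375 = 2.133 cmH2O.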